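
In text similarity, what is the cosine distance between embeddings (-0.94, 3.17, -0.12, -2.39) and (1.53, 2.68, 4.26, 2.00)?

With u = (-0.94, 3.17, -0.12, -2.39), v = (1.53, 2.68, 4.26, 2.00):
u·v = (-0.94)·1.53 + 3.17·2.68 + (-0.12)·4.26 + (-2.39)·2 = (-1.4382) + 8.4956 + (-0.5112) + (-4.78) = 1.7662.
|u| = √((-0.94)² + 3.17² + (-0.12)² + (-2.39)²) = √(0.8836 + 10.0489 + 0.0144 + 5.7121) = √16.659, |v| = √(1.53² + 2.68² + 4.26² + 2²) = √(2.3409 + 7.1824 + 18.1476 + 4) = √31.6709.
cos θ = (u·v)/(|u||v|) = 1.7662/(√16.659·√31.6709) ≈ 0.0769
Cosine distance = 1 - cos θ ≈ 1 - 0.0769 = 0.9231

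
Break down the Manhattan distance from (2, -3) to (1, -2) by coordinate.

Σ|x_i - y_i| = |2 - 1| + |-3 - (-2)| = 1 + 1 = 2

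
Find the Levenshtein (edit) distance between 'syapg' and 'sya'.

Let D[i][j] be the edit distance between the first i characters of 'syapg' and the first j characters of 'sya', with D[i][0] = i, D[0][j] = j, and D[i][j] = D[i-1][j-1] if the characters match, else 1 + min(D[i-1][j], D[i][j-1], D[i-1][j-1]). Filling the table (rows: prefixes of 'syapg', columns: prefixes of 'sya'):
     ε  s  y  a
  ε  0  1  2  3
  s  1  0  1  2
  y  2  1  0  1
  a  3  2  1  0
  p  4  3  2  1
  g  5  4  3  2
The bottom-right entry gives D[5][3] = 2, so no sequence of fewer than 2 edits works. Backtracking through the table gives one optimal edit sequence (2 edits):
  syapg → syag (del p @4)
  syag → sya (del g @4)
Edit distance = 2.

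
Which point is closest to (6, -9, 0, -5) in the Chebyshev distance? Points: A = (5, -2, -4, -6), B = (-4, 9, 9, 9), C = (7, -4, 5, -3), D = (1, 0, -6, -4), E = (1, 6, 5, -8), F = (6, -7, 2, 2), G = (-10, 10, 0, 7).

Distances: d(A) = 7, d(B) = 18, d(C) = 5, d(D) = 9, d(E) = 15, d(F) = 7, d(G) = 19. Nearest: C = (7, -4, 5, -3) with distance 5.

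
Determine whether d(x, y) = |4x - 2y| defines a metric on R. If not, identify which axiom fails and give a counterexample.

No. d fails symmetry: d(7, 4) = |4·7 - 2·4| = |20| = 20, but d(4, 7) = |4·4 - 2·7| = |2| = 2. Since 20 ≠ 2, d(x,y) ≠ d(y,x) in general.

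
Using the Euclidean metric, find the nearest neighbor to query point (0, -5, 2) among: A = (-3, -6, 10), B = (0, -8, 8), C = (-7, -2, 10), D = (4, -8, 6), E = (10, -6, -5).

Distances: d(A) ≈ 8.6023, d(B) ≈ 6.7082, d(C) ≈ 11.0454, d(D) ≈ 6.4031, d(E) ≈ 12.2474. Nearest: D = (4, -8, 6) with distance 6.4031.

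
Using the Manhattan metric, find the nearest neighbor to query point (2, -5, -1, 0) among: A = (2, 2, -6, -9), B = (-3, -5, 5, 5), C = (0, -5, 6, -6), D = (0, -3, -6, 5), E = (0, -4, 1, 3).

Distances: d(A) = 21, d(B) = 16, d(C) = 15, d(D) = 14, d(E) = 8. Nearest: E = (0, -4, 1, 3) with distance 8.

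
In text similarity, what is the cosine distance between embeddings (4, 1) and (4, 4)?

With u = (4, 1), v = (4, 4):
u·v = 4·4 + 1·4 = 16 + 4 = 20.
|u| = √(4² + 1²) = √17, |v| = √(4² + 4²) = √32, so |u||v| = √(17·32) = √544.
cos θ = (u·v)/(|u||v|) = 20/√544 ≈ 0.8575
Cosine distance = 1 - cos θ ≈ 1 - 0.8575 = 0.1425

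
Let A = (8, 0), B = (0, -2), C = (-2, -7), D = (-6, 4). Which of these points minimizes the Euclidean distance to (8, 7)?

Distances: d(A) = 7, d(B) ≈ 12.0416, d(C) ≈ 17.2047, d(D) ≈ 14.3178. Nearest: A = (8, 0) with distance 7.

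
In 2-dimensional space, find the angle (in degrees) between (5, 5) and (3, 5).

With u = (5, 5), v = (3, 5):
u·v = 5·3 + 5·5 = 15 + 25 = 40.
|u| = √(5² + 5²) = √50, |v| = √(3² + 5²) = √34, so |u||v| = √(50·34) = √1700.
cos θ = (u·v)/(|u||v|) = 40/√1700 ≈ 0.970143
θ = arccos(0.970143) ≈ 14.04°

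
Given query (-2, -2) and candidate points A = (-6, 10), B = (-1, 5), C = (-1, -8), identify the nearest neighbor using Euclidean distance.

Distances: d(A) ≈ 12.6491, d(B) ≈ 7.0711, d(C) ≈ 6.0828. Nearest: C = (-1, -8) with distance 6.0828.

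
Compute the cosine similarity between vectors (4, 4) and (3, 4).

With u = (4, 4), v = (3, 4):
u·v = 4·3 + 4·4 = 12 + 16 = 28.
|u| = √(4² + 4²) = √32, |v| = √(3² + 4²) = √25, so |u||v| = √(32·25) = √800.
cos θ = (u·v)/(|u||v|) = 28/√800 ≈ 0.9899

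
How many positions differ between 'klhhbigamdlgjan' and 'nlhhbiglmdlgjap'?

Differing positions: 1, 8, 15. Hamming distance = 3.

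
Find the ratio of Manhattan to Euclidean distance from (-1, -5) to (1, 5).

L1 = |-1 - 1| + |-5 - 5| = 2 + 10 = 12
L2 = √(2² + 10²) = √104 ≈ 10.198
L1 ≥ L2 always (equality iff movement is along one axis); L1 > L2 here.
Ratio L1/L2 = 12/√104 ≈ 1.1767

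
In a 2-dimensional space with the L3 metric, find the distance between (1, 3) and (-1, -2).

(Σ|x_i - y_i|^3)^(1/3) = (|1 - (-1)|^3 + |3 - (-2)|^3)^(1/3)
= (2^3 + 5^3)^(1/3) = (8 + 125)^(1/3) = (133)^(1/3) ≈ 5.1045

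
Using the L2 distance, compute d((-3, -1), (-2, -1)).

(Σ|x_i - y_i|^2)^(1/2) = (|-3 - (-2)|^2 + |-1 - (-1)|^2)^(1/2)
= (1^2 + 0^2)^(1/2) = (1 + 0)^(1/2) = (1)^(1/2) = 1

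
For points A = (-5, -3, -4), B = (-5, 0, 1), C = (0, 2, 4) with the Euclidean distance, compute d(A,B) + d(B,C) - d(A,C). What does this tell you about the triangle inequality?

d(A,B) = √(0² + 3² + 5²) = √34 ≈ 5.831, d(B,C) = √(5² + 2² + 3²) = √38 ≈ 6.1644, d(A,C) = √(5² + 5² + 8²) = √114 ≈ 10.6771.
d(A,B) + d(B,C) - d(A,C) = 5.831 + 6.1644 - 10.6771 = 11.9954 - 10.6771 = 1.3183 (to 4 decimal places). This is ≥ 0, so the triangle inequality holds for these points.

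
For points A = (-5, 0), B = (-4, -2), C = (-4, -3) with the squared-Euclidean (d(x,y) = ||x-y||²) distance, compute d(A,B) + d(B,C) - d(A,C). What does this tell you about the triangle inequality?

d(A,B) = 1² + 2² = 5, d(B,C) = 0² + 1² = 1, d(A,C) = 1² + 3² = 10.
d(A,B) + d(B,C) - d(A,C) = 5 + 1 - 10 = 6 - 10 = -4. This is < 0, so the triangle inequality FAILS for these points (squared-Euclidean is not a metric).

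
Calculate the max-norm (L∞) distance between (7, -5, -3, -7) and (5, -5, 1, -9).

max(|x_i - y_i|) = max(|7 - 5|, |-5 - (-5)|, |-3 - 1|, |-7 - (-9)|) = max(2, 0, 4, 2) = 4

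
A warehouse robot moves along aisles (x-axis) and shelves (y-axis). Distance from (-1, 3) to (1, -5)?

Σ|x_i - y_i| = |-1 - 1| + |3 - (-5)| = 2 + 8 = 10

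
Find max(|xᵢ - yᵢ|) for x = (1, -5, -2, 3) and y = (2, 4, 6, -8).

max(|x_i - y_i|) = max(|1 - 2|, |-5 - 4|, |-2 - 6|, |3 - (-8)|) = max(1, 9, 8, 11) = 11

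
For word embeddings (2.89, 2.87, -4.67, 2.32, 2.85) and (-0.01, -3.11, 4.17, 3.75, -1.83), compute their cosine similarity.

With u = (2.89, 2.87, -4.67, 2.32, 2.85), v = (-0.01, -3.11, 4.17, 3.75, -1.83):
u·v = 2.89·(-0.01) + 2.87·(-3.11) + (-4.67)·4.17 + 2.32·3.75 + 2.85·(-1.83) = (-0.0289) + (-8.9257) + (-19.4739) + 8.7 + (-5.2155) = -24.944.
|u| = √(2.89² + 2.87² + (-4.67)² + 2.32² + 2.85²) = √(8.3521 + 8.2369 + 21.8089 + 5.3824 + 8.1225) = √51.9028, |v| = √((-0.01)² + (-3.11)² + 4.17² + 3.75² + (-1.83)²) = √(0.0001 + 9.6721 + 17.3889 + 14.0625 + 3.3489) = √44.4725.
cos θ = (u·v)/(|u||v|) = -24.944/(√51.9028·√44.4725) ≈ -0.5192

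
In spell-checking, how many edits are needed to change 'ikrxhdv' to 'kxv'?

Let D[i][j] be the edit distance between the first i characters of 'ikrxhdv' and the first j characters of 'kxv', with D[i][0] = i, D[0][j] = j, and D[i][j] = D[i-1][j-1] if the characters match, else 1 + min(D[i-1][j], D[i][j-1], D[i-1][j-1]). Filling the table (rows: prefixes of 'ikrxhdv', columns: prefixes of 'kxv'):
     ε  k  x  v
  ε  0  1  2  3
  i  1  1  2  3
  k  2  1  2  3
  r  3  2  2  3
  x  4  3  2  3
  h  5  4  3  3
  d  6  5  4  4
  v  7  6  5  4
The bottom-right entry gives D[7][3] = 4, so no sequence of fewer than 4 edits works. Backtracking through the table gives one optimal edit sequence (4 edits):
  ikrxhdv → krxhdv (del i @1)
  krxhdv → kxhdv (del r @2)
  kxhdv → kxdv (del h @3)
  kxdv → kxv (del d @3)
Edit distance = 4.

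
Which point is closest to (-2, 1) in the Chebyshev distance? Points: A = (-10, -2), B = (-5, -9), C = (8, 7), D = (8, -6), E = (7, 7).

Distances: d(A) = 8, d(B) = 10, d(C) = 10, d(D) = 10, d(E) = 9. Nearest: A = (-10, -2) with distance 8.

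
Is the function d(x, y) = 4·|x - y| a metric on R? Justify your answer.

Yes. Since |x - y| is a metric on R and 4 > 0, the positive scalar multiple 4·|x - y| is also a metric: scaling by a positive constant preserves non-negativity, identity (d=0 ⟺ |x-y|=0 ⟺ x=y), symmetry, and the triangle inequality.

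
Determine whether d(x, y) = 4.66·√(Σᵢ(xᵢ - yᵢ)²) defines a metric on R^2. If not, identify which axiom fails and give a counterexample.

Yes. The L2 (Euclidean) norm induces a metric on R^2, and multiplying a metric by a positive constant 4.66 > 0 preserves all four axioms: non-negativity (4.66·||x-y|| ≥ 0), identity (4.66·||x-y|| = 0 ⟺ ||x-y|| = 0 ⟺ x = y), symmetry (||x-y|| = ||y-x||), and the triangle inequality (4.66·||x-z|| ≤ 4.66·||x-y|| + 4.66·||y-z||). So d is a metric.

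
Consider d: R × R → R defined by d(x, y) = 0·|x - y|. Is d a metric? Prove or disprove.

No. With c = 0, d(x,y) = 0 for all x, y. This fails identity of indiscernibles: d(1, 6) = 0 but 1 ≠ 6.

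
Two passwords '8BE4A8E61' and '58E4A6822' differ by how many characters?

Differing positions: 1, 2, 6, 7, 8, 9. Hamming distance = 6.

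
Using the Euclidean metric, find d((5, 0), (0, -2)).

√(Σ(x_i - y_i)²) = √((5 - 0)² + (0 - (-2))²)
= √(5² + 2²) = √(25 + 4) = √29 ≈ 5.3852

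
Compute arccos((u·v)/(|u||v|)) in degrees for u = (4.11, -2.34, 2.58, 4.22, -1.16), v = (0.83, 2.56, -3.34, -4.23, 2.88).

With u = (4.11, -2.34, 2.58, 4.22, -1.16), v = (0.83, 2.56, -3.34, -4.23, 2.88):
u·v = 4.11·0.83 + (-2.34)·2.56 + 2.58·(-3.34) + 4.22·(-4.23) + (-1.16)·2.88 = 3.4113 + (-5.9904) + (-8.6172) + (-17.8506) + (-3.3408) = -32.3877.
|u| = √(4.11² + (-2.34)² + 2.58² + 4.22² + (-1.16)²) = √(16.8921 + 5.4756 + 6.6564 + 17.8084 + 1.3456) = √48.1781, |v| = √(0.83² + 2.56² + (-3.34)² + (-4.23)² + 2.88²) = √(0.6889 + 6.5536 + 11.1556 + 17.8929 + 8.2944) = √44.5854.
cos θ = (u·v)/(|u||v|) = -32.3877/(√48.1781·√44.5854) ≈ -0.69881
θ = arccos(-0.69881) ≈ 134.33°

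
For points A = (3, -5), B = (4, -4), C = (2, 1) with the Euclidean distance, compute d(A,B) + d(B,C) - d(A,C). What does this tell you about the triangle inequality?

d(A,B) = √(1² + 1²) = √2 ≈ 1.4142, d(B,C) = √(2² + 5²) = √29 ≈ 5.3852, d(A,C) = √(1² + 6²) = √37 ≈ 6.0828.
d(A,B) + d(B,C) - d(A,C) = 1.4142 + 5.3852 - 6.0828 = 6.7994 - 6.0828 = 0.7166 (to 4 decimal places). This is ≥ 0, so the triangle inequality holds for these points.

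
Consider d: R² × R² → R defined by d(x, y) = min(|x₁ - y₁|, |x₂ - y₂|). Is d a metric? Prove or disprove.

No. d fails identity of indiscernibles: take x = (-4, 0) and y = (-4, 6). Then d(x,y) = min(|-4 - (-4)|, |0 - 6|) = min(0, 6) = 0, yet x ≠ y.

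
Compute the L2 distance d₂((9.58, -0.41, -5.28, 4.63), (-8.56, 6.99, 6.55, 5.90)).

√(Σ(x_i - y_i)²) = √((9.58 - (-8.56))² + (-0.41 - 6.99)² + (-5.28 - 6.55)² + (4.63 - 5.9)²)
= √(18.14² + (-7.4)² + (-11.83)² + (-1.27)²) = √(329.0596 + 54.76 + 139.9489 + 1.6129) = √525.3814 ≈ 22.9212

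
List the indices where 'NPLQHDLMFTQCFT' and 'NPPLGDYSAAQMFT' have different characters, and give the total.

Differing positions: 3, 4, 5, 7, 8, 9, 10, 12. Hamming distance = 8.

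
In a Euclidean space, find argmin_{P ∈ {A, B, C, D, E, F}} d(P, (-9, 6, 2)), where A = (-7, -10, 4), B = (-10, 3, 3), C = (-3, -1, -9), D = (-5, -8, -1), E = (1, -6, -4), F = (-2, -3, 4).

Distances: d(A) ≈ 16.2481, d(B) ≈ 3.3166, d(C) ≈ 14.3527, d(D) ≈ 14.8661, d(E) ≈ 16.7332, d(F) ≈ 11.5758. Nearest: B = (-10, 3, 3) with distance 3.3166.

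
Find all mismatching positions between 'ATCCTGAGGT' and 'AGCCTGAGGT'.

Differing positions: 2. Hamming distance = 1.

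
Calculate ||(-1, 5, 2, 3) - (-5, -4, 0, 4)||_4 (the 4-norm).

(Σ|x_i - y_i|^4)^(1/4) = (|-1 - (-5)|^4 + |5 - (-4)|^4 + |2 - 0|^4 + |3 - 4|^4)^(1/4)
= (4^4 + 9^4 + 2^4 + 1^4)^(1/4) = (256 + 6561 + 16 + 1)^(1/4) = (6834)^(1/4) ≈ 9.0922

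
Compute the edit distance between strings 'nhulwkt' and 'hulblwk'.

Let D[i][j] be the edit distance between the first i characters of 'nhulwkt' and the first j characters of 'hulblwk', with D[i][0] = i, D[0][j] = j, and D[i][j] = D[i-1][j-1] if the characters match, else 1 + min(D[i-1][j], D[i][j-1], D[i-1][j-1]). Filling the table (rows: prefixes of 'nhulwkt', columns: prefixes of 'hulblwk'):
     ε  h  u  l  b  l  w  k
  ε  0  1  2  3  4  5  6  7
  n  1  1  2  3  4  5  6  7
  h  2  1  2  3  4  5  6  7
  u  3  2  1  2  3  4  5  6
  l  4  3  2  1  2  3  4  5
  w  5  4  3  2  2  3  3  4
  k  6  5  4  3  3  3  4  3
  t  7  6  5  4  4  4  4  4
The bottom-right entry gives D[7][7] = 4, so no sequence of fewer than 4 edits works. Backtracking through the table gives one optimal edit sequence (4 edits):
  nhulwkt → hulwkt (del n @1)
  hulwkt → hullwkt (ins l @3)
  hullwkt → hulblwkt (ins b @4)
  hulblwkt → hulblwk (del t @8)
Edit distance = 4.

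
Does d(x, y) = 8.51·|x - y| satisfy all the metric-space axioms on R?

Yes. Since |x - y| is a metric on R and 8.51 > 0, the positive scalar multiple 8.51·|x - y| is also a metric: scaling by a positive constant preserves non-negativity, identity (d=0 ⟺ |x-y|=0 ⟺ x=y), symmetry, and the triangle inequality.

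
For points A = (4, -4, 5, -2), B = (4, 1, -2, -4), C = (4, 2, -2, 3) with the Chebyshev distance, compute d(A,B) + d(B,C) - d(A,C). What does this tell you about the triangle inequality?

d(A,B) = max(0, 5, 7, 2) = 7, d(B,C) = max(0, 1, 0, 7) = 7, d(A,C) = max(0, 6, 7, 5) = 7.
d(A,B) + d(B,C) - d(A,C) = 7 + 7 - 7 = 14 - 7 = 7. This is ≥ 0, so the triangle inequality holds for these points.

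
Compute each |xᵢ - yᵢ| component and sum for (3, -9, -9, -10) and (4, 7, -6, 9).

Σ|x_i - y_i| = |3 - 4| + |-9 - 7| + |-9 - (-6)| + |-10 - 9| = 1 + 16 + 3 + 19 = 39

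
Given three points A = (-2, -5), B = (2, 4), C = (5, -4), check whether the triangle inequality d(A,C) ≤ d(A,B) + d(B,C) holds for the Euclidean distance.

d(A,B) = √(4² + 9²) = √97 ≈ 9.8489, d(B,C) = √(3² + 8²) = √73 ≈ 8.544, d(A,C) = √(7² + 1²) = √50 ≈ 7.0711.
d(A,C) ≈ 7.0711 ≤ 9.8489 + 8.544 = 18.3929. Triangle inequality is satisfied.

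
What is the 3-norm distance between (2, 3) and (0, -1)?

(Σ|x_i - y_i|^3)^(1/3) = (|2 - 0|^3 + |3 - (-1)|^3)^(1/3)
= (2^3 + 4^3)^(1/3) = (8 + 64)^(1/3) = (72)^(1/3) ≈ 4.1602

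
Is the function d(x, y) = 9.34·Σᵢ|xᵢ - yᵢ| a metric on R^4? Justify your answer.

Yes. The L1 (Manhattan) norm induces a metric on R^4, and multiplying a metric by a positive constant 9.34 > 0 preserves all four axioms: non-negativity (9.34·||x-y|| ≥ 0), identity (9.34·||x-y|| = 0 ⟺ ||x-y|| = 0 ⟺ x = y), symmetry (||x-y|| = ||y-x||), and the triangle inequality (9.34·||x-z|| ≤ 9.34·||x-y|| + 9.34·||y-z||). So d is a metric.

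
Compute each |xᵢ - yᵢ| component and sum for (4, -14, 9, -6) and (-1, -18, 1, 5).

Σ|x_i - y_i| = |4 - (-1)| + |-14 - (-18)| + |9 - 1| + |-6 - 5| = 5 + 4 + 8 + 11 = 28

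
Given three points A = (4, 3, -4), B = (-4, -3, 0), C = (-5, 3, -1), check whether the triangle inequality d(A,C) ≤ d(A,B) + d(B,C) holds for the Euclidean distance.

d(A,B) = √(8² + 6² + 4²) = √116 ≈ 10.7703, d(B,C) = √(1² + 6² + 1²) = √38 ≈ 6.1644, d(A,C) = √(9² + 0² + 3²) = √90 ≈ 9.4868.
d(A,C) ≈ 9.4868 ≤ 10.7703 + 6.1644 = 16.9347. Triangle inequality is satisfied.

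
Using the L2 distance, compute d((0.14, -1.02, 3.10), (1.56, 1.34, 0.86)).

(Σ|x_i - y_i|^2)^(1/2) = (|0.14 - 1.56|^2 + |-1.02 - 1.34|^2 + |3.1 - 0.86|^2)^(1/2)
= (1.42^2 + 2.36^2 + 2.24^2)^(1/2) = (2.0164 + 5.5696 + 5.0176)^(1/2) = (12.6036)^(1/2) ≈ 3.5502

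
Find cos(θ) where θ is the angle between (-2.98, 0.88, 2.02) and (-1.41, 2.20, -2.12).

With u = (-2.98, 0.88, 2.02), v = (-1.41, 2.20, -2.12):
u·v = (-2.98)·(-1.41) + 0.88·2.2 + 2.02·(-2.12) = 4.2018 + 1.936 + (-4.2824) = 1.8554.
|u| = √((-2.98)² + 0.88² + 2.02²) = √(8.8804 + 0.7744 + 4.0804) = √13.7352, |v| = √((-1.41)² + 2.2² + (-2.12)²) = √(1.9881 + 4.84 + 4.4944) = √11.3225.
cos θ = (u·v)/(|u||v|) = 1.8554/(√13.7352·√11.3225) ≈ 0.1488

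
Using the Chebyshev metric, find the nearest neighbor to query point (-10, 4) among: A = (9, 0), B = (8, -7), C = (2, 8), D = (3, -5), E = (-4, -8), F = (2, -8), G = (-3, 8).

Distances: d(A) = 19, d(B) = 18, d(C) = 12, d(D) = 13, d(E) = 12, d(F) = 12, d(G) = 7. Nearest: G = (-3, 8) with distance 7.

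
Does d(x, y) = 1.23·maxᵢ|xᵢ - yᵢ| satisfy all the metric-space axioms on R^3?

Yes. The L∞ (Chebyshev) norm induces a metric on R^3, and multiplying a metric by a positive constant 1.23 > 0 preserves all four axioms: non-negativity (1.23·||x-y|| ≥ 0), identity (1.23·||x-y|| = 0 ⟺ ||x-y|| = 0 ⟺ x = y), symmetry (||x-y|| = ||y-x||), and the triangle inequality (1.23·||x-z|| ≤ 1.23·||x-y|| + 1.23·||y-z||). So d is a metric.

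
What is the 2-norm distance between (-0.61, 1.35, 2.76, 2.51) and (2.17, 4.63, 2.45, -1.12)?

(Σ|x_i - y_i|^2)^(1/2) = (|-0.61 - 2.17|^2 + |1.35 - 4.63|^2 + |2.76 - 2.45|^2 + |2.51 - (-1.12)|^2)^(1/2)
= (2.78^2 + 3.28^2 + 0.31^2 + 3.63^2)^(1/2) = (7.7284 + 10.7584 + 0.0961 + 13.1769)^(1/2) = (31.7598)^(1/2) ≈ 5.6356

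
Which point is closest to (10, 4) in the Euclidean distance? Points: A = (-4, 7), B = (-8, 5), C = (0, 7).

Distances: d(A) ≈ 14.3178, d(B) ≈ 18.0278, d(C) ≈ 10.4403. Nearest: C = (0, 7) with distance 10.4403.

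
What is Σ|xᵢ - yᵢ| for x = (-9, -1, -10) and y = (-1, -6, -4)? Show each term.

Σ|x_i - y_i| = |-9 - (-1)| + |-1 - (-6)| + |-10 - (-4)| = 8 + 5 + 6 = 19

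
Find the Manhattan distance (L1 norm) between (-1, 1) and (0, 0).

Σ|x_i - y_i| = |-1 - 0| + |1 - 0| = 1 + 1 = 2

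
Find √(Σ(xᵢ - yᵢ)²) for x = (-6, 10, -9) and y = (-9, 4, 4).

√(Σ(x_i - y_i)²) = √((-6 - (-9))² + (10 - 4)² + (-9 - 4)²)
= √(3² + 6² + (-13)²) = √(9 + 36 + 169) = √214 ≈ 14.6287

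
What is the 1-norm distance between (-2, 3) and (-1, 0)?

Σ|x_i - y_i| = |-2 - (-1)| + |3 - 0| = 1 + 3 = 4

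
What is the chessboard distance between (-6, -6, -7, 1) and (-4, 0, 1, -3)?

max(|x_i - y_i|) = max(|-6 - (-4)|, |-6 - 0|, |-7 - 1|, |1 - (-3)|) = max(2, 6, 8, 4) = 8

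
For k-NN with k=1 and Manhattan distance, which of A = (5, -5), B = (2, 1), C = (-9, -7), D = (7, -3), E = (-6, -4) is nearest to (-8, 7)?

Distances: d(A) = 25, d(B) = 16, d(C) = 15, d(D) = 25, d(E) = 13. Nearest: E = (-6, -4) with distance 13.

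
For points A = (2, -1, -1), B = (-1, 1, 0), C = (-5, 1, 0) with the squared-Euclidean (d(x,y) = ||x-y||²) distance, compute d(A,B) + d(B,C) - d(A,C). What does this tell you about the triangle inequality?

d(A,B) = 3² + 2² + 1² = 14, d(B,C) = 4² + 0² + 0² = 16, d(A,C) = 7² + 2² + 1² = 54.
d(A,B) + d(B,C) - d(A,C) = 14 + 16 - 54 = 30 - 54 = -24. This is < 0, so the triangle inequality FAILS for these points (squared-Euclidean is not a metric).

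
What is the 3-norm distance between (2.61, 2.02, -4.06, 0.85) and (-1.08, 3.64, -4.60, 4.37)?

(Σ|x_i - y_i|^3)^(1/3) = (|2.61 - (-1.08)|^3 + |2.02 - 3.64|^3 + |-4.06 - (-4.6)|^3 + |0.85 - 4.37|^3)^(1/3)
= (3.69^3 + 1.62^3 + 0.54^3 + 3.52^3)^(1/3) ≈ (50.2434 + 4.2515 + 0.1575 + 43.6142)^(1/3) = (98.2666)^(1/3) ≈ 4.6146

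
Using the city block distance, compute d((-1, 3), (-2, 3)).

Σ|x_i - y_i| = |-1 - (-2)| + |3 - 3| = 1 + 0 = 1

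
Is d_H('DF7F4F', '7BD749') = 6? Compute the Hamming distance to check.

Differing positions: 1, 2, 3, 4, 6. Hamming distance = 5, so the claim that d_H = 6 is false.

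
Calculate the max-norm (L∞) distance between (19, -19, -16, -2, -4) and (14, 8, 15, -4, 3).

max(|x_i - y_i|) = max(|19 - 14|, |-19 - 8|, |-16 - 15|, |-2 - (-4)|, |-4 - 3|) = max(5, 27, 31, 2, 7) = 31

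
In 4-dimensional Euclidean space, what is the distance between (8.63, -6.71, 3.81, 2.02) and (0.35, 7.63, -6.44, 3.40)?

√(Σ(x_i - y_i)²) = √((8.63 - 0.35)² + (-6.71 - 7.63)² + (3.81 - (-6.44))² + (2.02 - 3.4)²)
= √(8.28² + (-14.34)² + 10.25² + (-1.38)²) = √(68.5584 + 205.6356 + 105.0625 + 1.9044) = √381.1609 ≈ 19.5233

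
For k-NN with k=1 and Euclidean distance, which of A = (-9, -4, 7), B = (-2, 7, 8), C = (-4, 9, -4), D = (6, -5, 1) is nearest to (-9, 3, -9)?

Distances: d(A) ≈ 17.4642, d(B) ≈ 18.8149, d(C) ≈ 9.2736, d(D) ≈ 19.7231. Nearest: C = (-4, 9, -4) with distance 9.2736.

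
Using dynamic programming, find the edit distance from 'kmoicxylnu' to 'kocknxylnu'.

Let D[i][j] be the edit distance between the first i characters of 'kmoicxylnu' and the first j characters of 'kocknxylnu', with D[i][0] = i, D[0][j] = j, and D[i][j] = D[i-1][j-1] if the characters match, else 1 + min(D[i-1][j], D[i][j-1], D[i-1][j-1]). Filling the table (rows: prefixes of 'kmoicxylnu', columns: prefixes of 'kocknxylnu'):
     ε  k  o  c  k  n  x  y  l  n  u
  ε  0  1  2  3  4  5  6  7  8  9 10
  k  1  0  1  2  3  4  5  6  7  8  9
  m  2  1  1  2  3  4  5  6  7  8  9
  o  3  2  1  2  3  4  5  6  7  8  9
  i  4  3  2  2  3  4  5  6  7  8  9
  c  5  4  3  2  3  4  5  6  7  8  9
  x  6  5  4  3  3  4  4  5  6  7  8
  y  7  6  5  4  4  4  5  4  5  6  7
  l  8  7  6  5  5  5  5  5  4  5  6
  n  9  8  7  6  6  5  6  6  5  4  5
  u 10  9  8  7  7  6  6  7  6  5  4
The bottom-right entry gives D[10][10] = 4, so no sequence of fewer than 4 edits works. Backtracking through the table gives one optimal edit sequence (4 edits):
  kmoicxylnu → kooicxylnu (sub m→o @2)
  kooicxylnu → kocicxylnu (sub o→c @3)
  kocicxylnu → kockcxylnu (sub i→k @4)
  kockcxylnu → kocknxylnu (sub c→n @5)
Edit distance = 4.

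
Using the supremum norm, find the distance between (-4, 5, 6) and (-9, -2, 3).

max(|x_i - y_i|) = max(|-4 - (-9)|, |5 - (-2)|, |6 - 3|) = max(5, 7, 3) = 7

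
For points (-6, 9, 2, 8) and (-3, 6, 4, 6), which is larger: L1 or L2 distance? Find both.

L1 = |-6 - (-3)| + |9 - 6| + |2 - 4| + |8 - 6| = 3 + 3 + 2 + 2 = 10
L2 = √(3² + 3² + 2² + 2²) = √26 ≈ 5.099
L1 ≥ L2 always (equality iff movement is along one axis); L1 > L2 here.
Ratio L1/L2 = 10/√26 ≈ 1.9612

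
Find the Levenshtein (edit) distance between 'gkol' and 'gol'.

Let D[i][j] be the edit distance between the first i characters of 'gkol' and the first j characters of 'gol', with D[i][0] = i, D[0][j] = j, and D[i][j] = D[i-1][j-1] if the characters match, else 1 + min(D[i-1][j], D[i][j-1], D[i-1][j-1]). Filling the table (rows: prefixes of 'gkol', columns: prefixes of 'gol'):
     ε  g  o  l
  ε  0  1  2  3
  g  1  0  1  2
  k  2  1  1  2
  o  3  2  1  2
  l  4  3  2  1
The bottom-right entry gives D[4][3] = 1, so no sequence of fewer than 1 edit works. Backtracking through the table gives one optimal edit sequence (1 edit):
  gkol → gol (del k @2)
Edit distance = 1.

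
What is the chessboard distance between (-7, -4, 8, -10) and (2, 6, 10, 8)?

max(|x_i - y_i|) = max(|-7 - 2|, |-4 - 6|, |8 - 10|, |-10 - 8|) = max(9, 10, 2, 18) = 18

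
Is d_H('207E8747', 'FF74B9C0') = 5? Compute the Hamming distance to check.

Differing positions: 1, 2, 4, 5, 6, 7, 8. Hamming distance = 7, so the claim that d_H = 5 is false.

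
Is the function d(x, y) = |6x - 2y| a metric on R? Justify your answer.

No. d fails symmetry: d(2, 5) = |6·2 - 2·5| = |2| = 2, but d(5, 2) = |6·5 - 2·2| = |26| = 26. Since 2 ≠ 26, d(x,y) ≠ d(y,x) in general.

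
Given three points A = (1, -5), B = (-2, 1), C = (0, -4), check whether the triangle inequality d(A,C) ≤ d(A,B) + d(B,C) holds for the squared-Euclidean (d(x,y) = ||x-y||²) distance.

d(A,B) = 3² + 6² = 45, d(B,C) = 2² + 5² = 29, d(A,C) = 1² + 1² = 2.
d(A,C) = 2 ≤ 45 + 29 = 74. Triangle inequality is satisfied.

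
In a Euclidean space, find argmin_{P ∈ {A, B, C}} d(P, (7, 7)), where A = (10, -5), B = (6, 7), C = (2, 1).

Distances: d(A) ≈ 12.3693, d(B) = 1, d(C) ≈ 7.8102. Nearest: B = (6, 7) with distance 1.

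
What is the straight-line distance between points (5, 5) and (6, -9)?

√(Σ(x_i - y_i)²) = √((5 - 6)² + (5 - (-9))²)
= √((-1)² + 14²) = √(1 + 196) = √197 ≈ 14.0357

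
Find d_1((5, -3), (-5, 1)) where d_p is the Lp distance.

Σ|x_i - y_i| = |5 - (-5)| + |-3 - 1| = 10 + 4 = 14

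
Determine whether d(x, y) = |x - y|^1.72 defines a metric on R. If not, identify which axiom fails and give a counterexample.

No. d(x,y) = |x-y|^1.72 fails the triangle inequality since p = 1.72 > 1. Counterexample: x = -3, y = -2, z = 4. d(x,z) = |-3 - 4|^1.72 = 7^1.72 ≈ 28.4164, but d(x,y) + d(y,z) = 1^1.72 + 6^1.72 ≈ 1 + 21.7982 = 22.7982. Since 28.4164 > 22.7982, the triangle inequality is violated.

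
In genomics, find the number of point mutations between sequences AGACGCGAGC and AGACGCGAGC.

Differing positions: none. Hamming distance = 0.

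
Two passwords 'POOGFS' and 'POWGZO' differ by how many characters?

Differing positions: 3, 5, 6. Hamming distance = 3.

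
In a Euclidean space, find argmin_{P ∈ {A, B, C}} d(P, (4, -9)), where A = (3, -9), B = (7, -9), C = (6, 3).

Distances: d(A) = 1, d(B) = 3, d(C) ≈ 12.1655. Nearest: A = (3, -9) with distance 1.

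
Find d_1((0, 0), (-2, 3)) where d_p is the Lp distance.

Σ|x_i - y_i| = |0 - (-2)| + |0 - 3| = 2 + 3 = 5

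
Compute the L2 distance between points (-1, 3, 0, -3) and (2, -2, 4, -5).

(Σ|x_i - y_i|^2)^(1/2) = (|-1 - 2|^2 + |3 - (-2)|^2 + |0 - 4|^2 + |-3 - (-5)|^2)^(1/2)
= (3^2 + 5^2 + 4^2 + 2^2)^(1/2) = (9 + 25 + 16 + 4)^(1/2) = (54)^(1/2) ≈ 7.3485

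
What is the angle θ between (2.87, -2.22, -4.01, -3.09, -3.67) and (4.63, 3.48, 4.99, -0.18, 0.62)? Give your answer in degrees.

With u = (2.87, -2.22, -4.01, -3.09, -3.67), v = (4.63, 3.48, 4.99, -0.18, 0.62):
u·v = 2.87·4.63 + (-2.22)·3.48 + (-4.01)·4.99 + (-3.09)·(-0.18) + (-3.67)·0.62 = 13.2881 + (-7.7256) + (-20.0099) + 0.5562 + (-2.2754) = -16.1666.
|u| = √(2.87² + (-2.22)² + (-4.01)² + (-3.09)² + (-3.67)²) = √(8.2369 + 4.9284 + 16.0801 + 9.5481 + 13.4689) = √52.2624, |v| = √(4.63² + 3.48² + 4.99² + (-0.18)² + 0.62²) = √(21.4369 + 12.1104 + 24.9001 + 0.0324 + 0.3844) = √58.8642.
cos θ = (u·v)/(|u||v|) = -16.1666/(√52.2624·√58.8642) ≈ -0.291473
θ = arccos(-0.291473) ≈ 106.95°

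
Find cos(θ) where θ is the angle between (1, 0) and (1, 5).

With u = (1, 0), v = (1, 5):
u·v = 1·1 + 0·5 = 1 + 0 = 1.
|u| = √(1² + 0²) = √1, |v| = √(1² + 5²) = √26, so |u||v| = √(1·26) = √26.
cos θ = (u·v)/(|u||v|) = 1/√26 ≈ 0.1961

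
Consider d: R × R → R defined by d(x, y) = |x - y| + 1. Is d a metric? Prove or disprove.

No. d fails identity of indiscernibles (specifically d(x,x) = 0): d(8, 8) = |8 - 8| + 1 = 0 + 1 = 1 ≠ 0.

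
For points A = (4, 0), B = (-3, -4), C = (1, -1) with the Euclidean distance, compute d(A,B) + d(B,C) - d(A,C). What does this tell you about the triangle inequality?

d(A,B) = √(7² + 4²) = √65 ≈ 8.0623, d(B,C) = √(4² + 3²) = √25 = 5, d(A,C) = √(3² + 1²) = √10 ≈ 3.1623.
d(A,B) + d(B,C) - d(A,C) = 8.0623 + 5 - 3.1623 = 13.0623 - 3.1623 = 9.9 (to 4 decimal places). This is ≥ 0, so the triangle inequality holds for these points.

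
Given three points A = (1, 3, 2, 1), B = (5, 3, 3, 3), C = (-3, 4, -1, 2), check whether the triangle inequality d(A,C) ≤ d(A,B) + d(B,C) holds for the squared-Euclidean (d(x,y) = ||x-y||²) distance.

d(A,B) = 4² + 0² + 1² + 2² = 21, d(B,C) = 8² + 1² + 4² + 1² = 82, d(A,C) = 4² + 1² + 3² + 1² = 27.
d(A,C) = 27 ≤ 21 + 82 = 103. Triangle inequality is satisfied.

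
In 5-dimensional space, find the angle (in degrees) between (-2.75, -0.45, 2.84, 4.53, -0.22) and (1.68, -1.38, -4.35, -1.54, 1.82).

With u = (-2.75, -0.45, 2.84, 4.53, -0.22), v = (1.68, -1.38, -4.35, -1.54, 1.82):
u·v = (-2.75)·1.68 + (-0.45)·(-1.38) + 2.84·(-4.35) + 4.53·(-1.54) + (-0.22)·1.82 = (-4.62) + 0.621 + (-12.354) + (-6.9762) + (-0.4004) = -23.7296.
|u| = √((-2.75)² + (-0.45)² + 2.84² + 4.53² + (-0.22)²) = √(7.5625 + 0.2025 + 8.0656 + 20.5209 + 0.0484) = √36.3999, |v| = √(1.68² + (-1.38)² + (-4.35)² + (-1.54)² + 1.82²) = √(2.8224 + 1.9044 + 18.9225 + 2.3716 + 3.3124) = √29.3333.
cos θ = (u·v)/(|u||v|) = -23.7296/(√36.3999·√29.3333) ≈ -0.726206
θ = arccos(-0.726206) ≈ 136.57°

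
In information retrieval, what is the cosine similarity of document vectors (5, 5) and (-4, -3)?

With u = (5, 5), v = (-4, -3):
u·v = 5·(-4) + 5·(-3) = (-20) + (-15) = -35.
|u| = √(5² + 5²) = √50, |v| = √((-4)² + (-3)²) = √25, so |u||v| = √(50·25) = √1250.
cos θ = (u·v)/(|u||v|) = -35/√1250 ≈ -0.9899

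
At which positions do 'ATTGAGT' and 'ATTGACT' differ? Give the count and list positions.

Differing positions: 6. Hamming distance = 1.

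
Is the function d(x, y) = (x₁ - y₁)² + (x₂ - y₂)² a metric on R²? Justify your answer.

No. The squared Euclidean distance fails the triangle inequality. Counterexample: x = (0, 0), y = (3, 3), z = (6, 6). d(x,z) = 6² + 6² = 72, but d(x,y) + d(y,z) = (3² + 3²) + (3² + 3²) = 18 + 18 = 36. Since 72 > 36, the triangle inequality is violated. (Note: √d, the ordinary Euclidean distance, IS a metric.)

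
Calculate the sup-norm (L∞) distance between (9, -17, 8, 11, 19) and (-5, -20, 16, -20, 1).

max(|x_i - y_i|) = max(|9 - (-5)|, |-17 - (-20)|, |8 - 16|, |11 - (-20)|, |19 - 1|) = max(14, 3, 8, 31, 18) = 31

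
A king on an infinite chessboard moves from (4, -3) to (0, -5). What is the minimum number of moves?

max(|x_i - y_i|) = max(|4 - 0|, |-3 - (-5)|) = max(4, 2) = 4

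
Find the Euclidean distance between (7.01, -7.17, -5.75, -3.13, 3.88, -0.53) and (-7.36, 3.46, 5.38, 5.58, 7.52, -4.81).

√(Σ(x_i - y_i)²) = √((7.01 - (-7.36))² + (-7.17 - 3.46)² + (-5.75 - 5.38)² + (-3.13 - 5.58)² + (3.88 - 7.52)² + (-0.53 - (-4.81))²)
= √(14.37² + (-10.63)² + (-11.13)² + (-8.71)² + (-3.64)² + 4.28²) = √(206.4969 + 112.9969 + 123.8769 + 75.8641 + 13.2496 + 18.3184) = √550.8028 ≈ 23.4692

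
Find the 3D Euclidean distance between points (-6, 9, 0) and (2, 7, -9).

√(Σ(x_i - y_i)²) = √((-6 - 2)² + (9 - 7)² + (0 - (-9))²)
= √((-8)² + 2² + 9²) = √(64 + 4 + 81) = √149 ≈ 12.2066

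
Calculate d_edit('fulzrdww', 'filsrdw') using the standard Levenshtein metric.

Let D[i][j] be the edit distance between the first i characters of 'fulzrdww' and the first j characters of 'filsrdw', with D[i][0] = i, D[0][j] = j, and D[i][j] = D[i-1][j-1] if the characters match, else 1 + min(D[i-1][j], D[i][j-1], D[i-1][j-1]). Filling the table (rows: prefixes of 'fulzrdww', columns: prefixes of 'filsrdw'):
     ε  f  i  l  s  r  d  w
  ε  0  1  2  3  4  5  6  7
  f  1  0  1  2  3  4  5  6
  u  2  1  1  2  3  4  5  6
  l  3  2  2  1  2  3  4  5
  z  4  3  3  2  2  3  4  5
  r  5  4  4  3  3  2  3  4
  d  6  5  5  4  4  3  2  3
  w  7  6  6  5  5  4  3  2
  w  8  7  7  6  6  5  4  3
The bottom-right entry gives D[8][7] = 3, so no sequence of fewer than 3 edits works. Backtracking through the table gives one optimal edit sequence (3 edits):
  fulzrdww → filzrdww (sub u→i @2)
  filzrdww → filsrdww (sub z→s @4)
  filsrdww → filsrdw (del w @7)
Edit distance = 3.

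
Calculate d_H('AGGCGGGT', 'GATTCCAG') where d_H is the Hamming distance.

Differing positions: 1, 2, 3, 4, 5, 6, 7, 8. Hamming distance = 8.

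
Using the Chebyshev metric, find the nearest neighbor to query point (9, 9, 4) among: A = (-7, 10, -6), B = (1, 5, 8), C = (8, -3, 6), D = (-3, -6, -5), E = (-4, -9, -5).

Distances: d(A) = 16, d(B) = 8, d(C) = 12, d(D) = 15, d(E) = 18. Nearest: B = (1, 5, 8) with distance 8.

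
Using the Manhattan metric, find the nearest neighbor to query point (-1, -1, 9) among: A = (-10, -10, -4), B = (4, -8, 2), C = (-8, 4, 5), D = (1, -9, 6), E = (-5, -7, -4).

Distances: d(A) = 31, d(B) = 19, d(C) = 16, d(D) = 13, d(E) = 23. Nearest: D = (1, -9, 6) with distance 13.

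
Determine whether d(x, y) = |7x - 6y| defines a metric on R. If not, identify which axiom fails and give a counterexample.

No. d fails symmetry: d(1, 9) = |7·1 - 6·9| = |-47| = 47, but d(9, 1) = |7·9 - 6·1| = |57| = 57. Since 47 ≠ 57, d(x,y) ≠ d(y,x) in general.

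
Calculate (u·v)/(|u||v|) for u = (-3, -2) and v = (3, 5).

With u = (-3, -2), v = (3, 5):
u·v = (-3)·3 + (-2)·5 = (-9) + (-10) = -19.
|u| = √((-3)² + (-2)²) = √13, |v| = √(3² + 5²) = √34, so |u||v| = √(13·34) = √442.
cos θ = (u·v)/(|u||v|) = -19/√442 ≈ -0.9037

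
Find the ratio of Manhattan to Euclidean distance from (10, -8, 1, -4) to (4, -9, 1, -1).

L1 = |10 - 4| + |-8 - (-9)| + |1 - 1| + |-4 - (-1)| = 6 + 1 + 0 + 3 = 10
L2 = √(6² + 1² + 0² + 3²) = √46 ≈ 6.7823
L1 ≥ L2 always (equality iff movement is along one axis); L1 > L2 here.
Ratio L1/L2 = 10/√46 ≈ 1.4744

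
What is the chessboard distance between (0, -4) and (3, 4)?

max(|x_i - y_i|) = max(|0 - 3|, |-4 - 4|) = max(3, 8) = 8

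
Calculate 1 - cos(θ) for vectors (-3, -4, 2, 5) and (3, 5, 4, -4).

With u = (-3, -4, 2, 5), v = (3, 5, 4, -4):
u·v = (-3)·3 + (-4)·5 + 2·4 + 5·(-4) = (-9) + (-20) + 8 + (-20) = -41.
|u| = √((-3)² + (-4)² + 2² + 5²) = √54, |v| = √(3² + 5² + 4² + (-4)²) = √66, so |u||v| = √(54·66) = √3564.
cos θ = (u·v)/(|u||v|) = -41/√3564 ≈ -0.6868
Cosine distance = 1 - cos θ ≈ 1 - (-0.6868) = 1.6868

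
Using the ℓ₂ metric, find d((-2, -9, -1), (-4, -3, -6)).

√(Σ(x_i - y_i)²) = √((-2 - (-4))² + (-9 - (-3))² + (-1 - (-6))²)
= √(2² + (-6)² + 5²) = √(4 + 36 + 25) = √65 ≈ 8.0623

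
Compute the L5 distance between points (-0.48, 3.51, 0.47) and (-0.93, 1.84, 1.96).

(Σ|x_i - y_i|^5)^(1/5) = (|-0.48 - (-0.93)|^5 + |3.51 - 1.84|^5 + |0.47 - 1.96|^5)^(1/5)
= (0.45^5 + 1.67^5 + 1.49^5)^(1/5) ≈ (0.0185 + 12.9892 + 7.344)^(1/5) = (20.3517)^(1/5) ≈ 1.8269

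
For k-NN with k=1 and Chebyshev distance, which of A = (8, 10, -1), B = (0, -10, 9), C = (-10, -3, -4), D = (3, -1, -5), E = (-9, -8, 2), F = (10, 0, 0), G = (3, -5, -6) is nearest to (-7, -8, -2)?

Distances: d(A) = 18, d(B) = 11, d(C) = 5, d(D) = 10, d(E) = 4, d(F) = 17, d(G) = 10. Nearest: E = (-9, -8, 2) with distance 4.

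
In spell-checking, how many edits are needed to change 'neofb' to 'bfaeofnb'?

Let D[i][j] be the edit distance between the first i characters of 'neofb' and the first j characters of 'bfaeofnb', with D[i][0] = i, D[0][j] = j, and D[i][j] = D[i-1][j-1] if the characters match, else 1 + min(D[i-1][j], D[i][j-1], D[i-1][j-1]). Filling the table (rows: prefixes of 'neofb', columns: prefixes of 'bfaeofnb'):
     ε  b  f  a  e  o  f  n  b
  ε  0  1  2  3  4  5  6  7  8
  n  1  1  2  3  4  5  6  6  7
  e  2  2  2  3  3  4  5  6  7
  o  3  3  3  3  4  3  4  5  6
  f  4  4  3  4  4  4  3  4  5
  b  5  4  4  4  5  5  4  4  4
The bottom-right entry gives D[5][8] = 4, so no sequence of fewer than 4 edits works. Backtracking through the table gives one optimal edit sequence (4 edits):
  neofb → bneofb (ins b @1)
  bneofb → bfneofb (ins f @2)
  bfneofb → bfaeofb (sub n→a @3)
  bfaeofb → bfaeofnb (ins n @7)
Edit distance = 4.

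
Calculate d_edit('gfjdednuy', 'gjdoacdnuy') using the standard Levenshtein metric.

Let D[i][j] be the edit distance between the first i characters of 'gfjdednuy' and the first j characters of 'gjdoacdnuy', with D[i][0] = i, D[0][j] = j, and D[i][j] = D[i-1][j-1] if the characters match, else 1 + min(D[i-1][j], D[i][j-1], D[i-1][j-1]). Filling the table (rows: prefixes of 'gfjdednuy', columns: prefixes of 'gjdoacdnuy'):
     ε  g  j  d  o  a  c  d  n  u  y
  ε  0  1  2  3  4  5  6  7  8  9 10
  g  1  0  1  2  3  4  5  6  7  8  9
  f  2  1  1  2  3  4  5  6  7  8  9
  j  3  2  1  2  3  4  5  6  7  8  9
  d  4  3  2  1  2  3  4  5  6  7  8
  e  5  4  3  2  2  3  4  5  6  7  8
  d  6  5  4  3  3  3  4  4  5  6  7
  n  7  6  5  4  4  4  4  5  4  5  6
  u  8  7  6  5  5  5  5  5  5  4  5
  y  9  8  7  6  6  6  6  6  6  5  4
The bottom-right entry gives D[9][10] = 4, so no sequence of fewer than 4 edits works. Backtracking through the table gives one optimal edit sequence (4 edits):
  gfjdednuy → gjdednuy (del f @2)
  gjdednuy → gjdoednuy (ins o @4)
  gjdoednuy → gjdoaednuy (ins a @5)
  gjdoaednuy → gjdoacdnuy (sub e→c @6)
Edit distance = 4.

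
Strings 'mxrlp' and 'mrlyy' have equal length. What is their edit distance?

Let D[i][j] be the edit distance between the first i characters of 'mxrlp' and the first j characters of 'mrlyy', with D[i][0] = i, D[0][j] = j, and D[i][j] = D[i-1][j-1] if the characters match, else 1 + min(D[i-1][j], D[i][j-1], D[i-1][j-1]). Filling the table (rows: prefixes of 'mxrlp', columns: prefixes of 'mrlyy'):
     ε  m  r  l  y  y
  ε  0  1  2  3  4  5
  m  1  0  1  2  3  4
  x  2  1  1  2  3  4
  r  3  2  1  2  3  4
  l  4  3  2  1  2  3
  p  5  4  3  2  2  3
The bottom-right entry gives D[5][5] = 3, so no sequence of fewer than 3 edits works. Backtracking through the table gives one optimal edit sequence (3 edits):
  mxrlp → mrlp (del x @2)
  mrlp → mrlyp (ins y @4)
  mrlyp → mrlyy (sub p→y @5)
Edit distance = 3.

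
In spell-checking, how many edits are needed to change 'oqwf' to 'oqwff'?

Let D[i][j] be the edit distance between the first i characters of 'oqwf' and the first j characters of 'oqwff', with D[i][0] = i, D[0][j] = j, and D[i][j] = D[i-1][j-1] if the characters match, else 1 + min(D[i-1][j], D[i][j-1], D[i-1][j-1]). Filling the table (rows: prefixes of 'oqwf', columns: prefixes of 'oqwff'):
     ε  o  q  w  f  f
  ε  0  1  2  3  4  5
  o  1  0  1  2  3  4
  q  2  1  0  1  2  3
  w  3  2  1  0  1  2
  f  4  3  2  1  0  1
The bottom-right entry gives D[4][5] = 1, so no sequence of fewer than 1 edit works. Backtracking through the table gives one optimal edit sequence (1 edit):
  oqwf → oqwff (ins f @4)
Edit distance = 1.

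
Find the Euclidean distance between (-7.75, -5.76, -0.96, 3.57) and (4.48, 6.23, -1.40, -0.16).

√(Σ(x_i - y_i)²) = √((-7.75 - 4.48)² + (-5.76 - 6.23)² + (-0.96 - (-1.4))² + (3.57 - (-0.16))²)
= √((-12.23)² + (-11.99)² + 0.44² + 3.73²) = √(149.5729 + 143.7601 + 0.1936 + 13.9129) = √307.4395 ≈ 17.534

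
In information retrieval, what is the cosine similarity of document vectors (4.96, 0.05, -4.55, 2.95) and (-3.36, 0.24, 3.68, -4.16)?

With u = (4.96, 0.05, -4.55, 2.95), v = (-3.36, 0.24, 3.68, -4.16):
u·v = 4.96·(-3.36) + 0.05·0.24 + (-4.55)·3.68 + 2.95·(-4.16) = (-16.6656) + 0.012 + (-16.744) + (-12.272) = -45.6696.
|u| = √(4.96² + 0.05² + (-4.55)² + 2.95²) = √(24.6016 + 0.0025 + 20.7025 + 8.7025) = √54.0091, |v| = √((-3.36)² + 0.24² + 3.68² + (-4.16)²) = √(11.2896 + 0.0576 + 13.5424 + 17.3056) = √42.1952.
cos θ = (u·v)/(|u||v|) = -45.6696/(√54.0091·√42.1952) ≈ -0.9567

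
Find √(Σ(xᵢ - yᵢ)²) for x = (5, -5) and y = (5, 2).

√(Σ(x_i - y_i)²) = √((5 - 5)² + (-5 - 2)²)
= √(0² + (-7)²) = √(0 + 49) = √49 = 7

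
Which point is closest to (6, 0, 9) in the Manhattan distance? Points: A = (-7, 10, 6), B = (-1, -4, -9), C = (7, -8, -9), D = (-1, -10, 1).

Distances: d(A) = 26, d(B) = 29, d(C) = 27, d(D) = 25. Nearest: D = (-1, -10, 1) with distance 25.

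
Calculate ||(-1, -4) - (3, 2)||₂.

√(Σ(x_i - y_i)²) = √((-1 - 3)² + (-4 - 2)²)
= √((-4)² + (-6)²) = √(16 + 36) = √52 ≈ 7.2111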